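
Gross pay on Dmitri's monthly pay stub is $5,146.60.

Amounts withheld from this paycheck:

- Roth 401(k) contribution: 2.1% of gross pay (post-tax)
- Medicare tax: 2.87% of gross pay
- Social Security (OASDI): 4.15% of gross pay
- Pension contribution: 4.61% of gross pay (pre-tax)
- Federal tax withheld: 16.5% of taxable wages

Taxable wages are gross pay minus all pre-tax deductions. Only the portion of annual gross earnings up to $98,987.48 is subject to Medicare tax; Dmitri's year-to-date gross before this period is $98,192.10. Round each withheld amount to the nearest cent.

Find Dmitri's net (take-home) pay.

Pension contribution: $5,146.60 × 0.0461 = $237.26
Taxable wages = $5,146.60 − $237.26 = $4,909.34
Federal tax withheld: $4,909.34 × 0.165 = $810.04
Social Security (OASDI): $5,146.60 × 0.0415 = $213.58
Medicare tax: only $98,987.48 − $98,192.10 = $795.38 of this check is subject → $795.38 × 0.0287 = $22.83
Roth 401(k) contribution: $5,146.60 × 0.021 = $108.08
Total deductions = $237.26 + $810.04 + $213.58 + $22.83 + $108.08 = $1,391.79
Net pay = $5,146.60 − $1,391.79 = $3,754.81

$3,754.81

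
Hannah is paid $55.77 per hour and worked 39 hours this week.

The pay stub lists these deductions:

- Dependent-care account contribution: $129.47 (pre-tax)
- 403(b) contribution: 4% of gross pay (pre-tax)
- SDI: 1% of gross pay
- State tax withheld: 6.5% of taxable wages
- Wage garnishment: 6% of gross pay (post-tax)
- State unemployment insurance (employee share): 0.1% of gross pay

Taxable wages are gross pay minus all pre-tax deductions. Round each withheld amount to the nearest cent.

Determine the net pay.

$1,676.82

Gross pay: 39 × $55.77 = $2,175.03
Dependent-care account contribution: $129.47
403(b) contribution: $2,175.03 × 0.04 = $87.00
Pre-tax total = $129.47 + $87.00 = $216.47
Taxable wages = $2,175.03 − $216.47 = $1,958.56
State tax withheld: $1,958.56 × 0.065 = $127.31
State unemployment insurance (employee share): $2,175.03 × 0.001 = $2.18
SDI: $2,175.03 × 0.01 = $21.75
Wage garnishment: $2,175.03 × 0.06 = $130.50
Total deductions = $129.47 + $87.00 + $127.31 + $2.18 + $21.75 + $130.50 = $498.21
Net pay = $2,175.03 − $498.21 = $1,676.82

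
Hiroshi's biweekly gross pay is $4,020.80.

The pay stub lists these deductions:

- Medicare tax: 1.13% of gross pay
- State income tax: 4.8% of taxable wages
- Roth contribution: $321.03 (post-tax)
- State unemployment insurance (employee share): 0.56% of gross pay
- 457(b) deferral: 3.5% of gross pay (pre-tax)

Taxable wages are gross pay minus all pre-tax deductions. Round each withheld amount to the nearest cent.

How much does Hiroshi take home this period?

$3,304.84

457(b) deferral: $4,020.80 × 0.035 = $140.73
Taxable wages = $4,020.80 − $140.73 = $3,880.07
State income tax: $3,880.07 × 0.048 = $186.24
State unemployment insurance (employee share): $4,020.80 × 0.0056 = $22.52
Medicare tax: $4,020.80 × 0.0113 = $45.44
Roth contribution: $321.03
Total deductions = $140.73 + $186.24 + $22.52 + $45.44 + $321.03 = $715.96
Net pay = $4,020.80 − $715.96 = $3,304.84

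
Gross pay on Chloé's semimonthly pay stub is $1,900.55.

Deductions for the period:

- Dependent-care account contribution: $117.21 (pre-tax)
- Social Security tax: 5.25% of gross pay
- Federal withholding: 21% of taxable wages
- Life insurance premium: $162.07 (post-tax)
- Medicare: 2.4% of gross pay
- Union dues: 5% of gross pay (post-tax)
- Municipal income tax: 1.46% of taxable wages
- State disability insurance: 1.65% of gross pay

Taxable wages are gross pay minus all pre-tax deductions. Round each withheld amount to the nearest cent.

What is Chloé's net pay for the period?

Dependent-care account contribution: $117.21
Taxable wages = $1,900.55 − $117.21 = $1,783.34
Municipal income tax: $1,783.34 × 0.0146 = $26.04
Federal withholding: $1,783.34 × 0.21 = $374.50
Social Security tax: $1,900.55 × 0.0525 = $99.78
Medicare: $1,900.55 × 0.024 = $45.61
State disability insurance: $1,900.55 × 0.0165 = $31.36
Life insurance premium: $162.07
Union dues: $1,900.55 × 0.05 = $95.03
Total deductions = $117.21 + $26.04 + $374.50 + $99.78 + $45.61 + $31.36 + $162.07 + $95.03 = $951.60
Net pay = $1,900.55 − $951.60 = $948.95

$948.95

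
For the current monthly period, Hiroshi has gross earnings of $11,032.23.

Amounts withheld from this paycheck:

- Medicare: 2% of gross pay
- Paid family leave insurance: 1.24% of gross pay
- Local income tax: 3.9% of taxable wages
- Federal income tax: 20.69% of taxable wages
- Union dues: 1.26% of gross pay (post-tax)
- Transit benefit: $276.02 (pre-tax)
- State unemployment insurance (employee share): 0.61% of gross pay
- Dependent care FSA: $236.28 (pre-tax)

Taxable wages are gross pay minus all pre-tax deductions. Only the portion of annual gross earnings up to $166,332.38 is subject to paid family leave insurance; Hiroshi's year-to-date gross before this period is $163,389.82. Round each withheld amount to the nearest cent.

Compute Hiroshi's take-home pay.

$7,469.64

Transit benefit: $276.02
Dependent care FSA: $236.28
Pre-tax total = $276.02 + $236.28 = $512.30
Taxable wages = $11,032.23 − $512.30 = $10,519.93
Local income tax: $10,519.93 × 0.039 = $410.28
Federal income tax: $10,519.93 × 0.2069 = $2,176.57
Medicare: $11,032.23 × 0.02 = $220.64
State unemployment insurance (employee share): $11,032.23 × 0.0061 = $67.30
Paid family leave insurance: only $166,332.38 − $163,389.82 = $2,942.56 of this check is subject → $2,942.56 × 0.0124 = $36.49
Union dues: $11,032.23 × 0.0126 = $139.01
Total deductions = $276.02 + $236.28 + $410.28 + $2,176.57 + $220.64 + $67.30 + $36.49 + $139.01 = $3,562.59
Net pay = $11,032.23 − $3,562.59 = $7,469.64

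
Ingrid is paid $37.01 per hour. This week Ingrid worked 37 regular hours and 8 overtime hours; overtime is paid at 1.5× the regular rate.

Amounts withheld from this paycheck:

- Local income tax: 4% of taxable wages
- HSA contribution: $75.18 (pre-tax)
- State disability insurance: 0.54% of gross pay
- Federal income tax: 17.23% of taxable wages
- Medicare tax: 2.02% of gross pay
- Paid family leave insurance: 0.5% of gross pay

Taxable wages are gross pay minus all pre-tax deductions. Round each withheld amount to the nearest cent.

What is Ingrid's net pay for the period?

Regular pay: 37 × $37.01 = $1,369.37
Overtime pay: 8 × $37.01 × 1.5 = $444.12
Gross pay = $1,369.37 + $444.12 = $1,813.49
HSA contribution: $75.18
Taxable wages = $1,813.49 − $75.18 = $1,738.31
Local income tax: $1,738.31 × 0.04 = $69.53
Federal income tax: $1,738.31 × 0.1723 = $299.51
Paid family leave insurance: $1,813.49 × 0.005 = $9.07
Medicare tax: $1,813.49 × 0.0202 = $36.63
State disability insurance: $1,813.49 × 0.0054 = $9.79
Total deductions = $75.18 + $69.53 + $299.51 + $9.07 + $36.63 + $9.79 = $499.71
Net pay = $1,813.49 − $499.71 = $1,313.78

$1,313.78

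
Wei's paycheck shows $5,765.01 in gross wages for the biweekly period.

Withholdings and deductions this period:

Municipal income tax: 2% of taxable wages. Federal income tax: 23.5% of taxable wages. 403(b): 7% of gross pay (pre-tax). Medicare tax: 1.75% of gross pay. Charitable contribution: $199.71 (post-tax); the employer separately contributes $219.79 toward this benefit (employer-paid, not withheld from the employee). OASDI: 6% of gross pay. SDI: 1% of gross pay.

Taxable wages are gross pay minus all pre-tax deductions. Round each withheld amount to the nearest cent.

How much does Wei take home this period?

403(b): $5,765.01 × 0.07 = $403.55
Taxable wages = $5,765.01 − $403.55 = $5,361.46
Federal income tax: $5,361.46 × 0.235 = $1,259.94
Municipal income tax: $5,361.46 × 0.02 = $107.23
OASDI: $5,765.01 × 0.06 = $345.90
SDI: $5,765.01 × 0.01 = $57.65
Medicare tax: $5,765.01 × 0.0175 = $100.89
Charitable contribution: $199.71
(Employer's $219.79 toward charitable contribution is not withheld from the employee.)
Total deductions = $403.55 + $1,259.94 + $107.23 + $345.90 + $57.65 + $100.89 + $199.71 = $2,474.87
Net pay = $5,765.01 − $2,474.87 = $3,290.14

$3,290.14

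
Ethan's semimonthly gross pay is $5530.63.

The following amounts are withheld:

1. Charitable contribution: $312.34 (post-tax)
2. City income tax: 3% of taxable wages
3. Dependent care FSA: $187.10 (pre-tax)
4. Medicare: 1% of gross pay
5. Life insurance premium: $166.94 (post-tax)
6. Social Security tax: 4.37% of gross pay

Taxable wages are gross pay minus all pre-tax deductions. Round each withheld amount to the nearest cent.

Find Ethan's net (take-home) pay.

$4406.94

Dependent care FSA: $187.10
Taxable wages = $5530.63 − $187.10 = $5343.53
City income tax: $5343.53 × 0.03 = $160.31
Medicare: $5530.63 × 0.01 = $55.31
Social Security tax: $5530.63 × 0.0437 = $241.69
Charitable contribution: $312.34
Life insurance premium: $166.94
Total deductions = $187.10 + $160.31 + $55.31 + $241.69 + $312.34 + $166.94 = $1123.69
Net pay = $5530.63 − $1123.69 = $4406.94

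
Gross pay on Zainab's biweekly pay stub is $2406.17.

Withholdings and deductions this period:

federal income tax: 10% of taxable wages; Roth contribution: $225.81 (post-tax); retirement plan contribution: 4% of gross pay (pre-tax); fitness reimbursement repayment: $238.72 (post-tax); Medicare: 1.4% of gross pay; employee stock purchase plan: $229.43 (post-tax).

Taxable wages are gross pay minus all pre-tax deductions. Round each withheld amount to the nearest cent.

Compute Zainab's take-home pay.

Retirement plan contribution: $2406.17 × 0.04 = $96.25
Taxable wages = $2406.17 − $96.25 = $2309.92
Federal income tax: $2309.92 × 0.1 = $230.99
Medicare: $2406.17 × 0.014 = $33.69
Fitness reimbursement repayment: $238.72
Roth contribution: $225.81
Employee stock purchase plan: $229.43
Total deductions = $96.25 + $230.99 + $33.69 + $238.72 + $225.81 + $229.43 = $1054.89
Net pay = $2406.17 − $1054.89 = $1351.28

$1351.28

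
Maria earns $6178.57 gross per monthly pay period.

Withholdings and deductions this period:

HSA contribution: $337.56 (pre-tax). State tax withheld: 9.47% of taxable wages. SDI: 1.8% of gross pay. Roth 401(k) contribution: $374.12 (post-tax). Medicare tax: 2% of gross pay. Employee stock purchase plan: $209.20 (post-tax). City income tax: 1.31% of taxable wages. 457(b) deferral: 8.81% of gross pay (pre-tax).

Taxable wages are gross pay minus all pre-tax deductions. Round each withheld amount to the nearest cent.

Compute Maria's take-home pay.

$3907.59

HSA contribution: $337.56
457(b) deferral: $6178.57 × 0.0881 = $544.33
Pre-tax total = $337.56 + $544.33 = $881.89
Taxable wages = $6178.57 − $881.89 = $5296.68
State tax withheld: $5296.68 × 0.0947 = $501.60
City income tax: $5296.68 × 0.0131 = $69.39
SDI: $6178.57 × 0.018 = $111.21
Medicare tax: $6178.57 × 0.02 = $123.57
Roth 401(k) contribution: $374.12
Employee stock purchase plan: $209.20
Total deductions = $337.56 + $544.33 + $501.60 + $69.39 + $111.21 + $123.57 + $374.12 + $209.20 = $2270.98
Net pay = $6178.57 − $2270.98 = $3907.59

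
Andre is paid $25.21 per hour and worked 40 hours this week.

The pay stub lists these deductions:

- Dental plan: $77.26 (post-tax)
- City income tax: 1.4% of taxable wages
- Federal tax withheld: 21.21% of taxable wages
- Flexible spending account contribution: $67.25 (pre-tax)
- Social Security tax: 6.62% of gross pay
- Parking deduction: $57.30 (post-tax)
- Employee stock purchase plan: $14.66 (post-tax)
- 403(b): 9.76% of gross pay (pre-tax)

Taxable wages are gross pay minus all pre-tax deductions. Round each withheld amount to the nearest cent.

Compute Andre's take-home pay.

$436.21

Gross pay: 40 × $25.21 = $1,008.40
403(b): $1,008.40 × 0.0976 = $98.42
Flexible spending account contribution: $67.25
Pre-tax total = $98.42 + $67.25 = $165.67
Taxable wages = $1,008.40 − $165.67 = $842.73
City income tax: $842.73 × 0.014 = $11.80
Federal tax withheld: $842.73 × 0.2121 = $178.74
Social Security tax: $1,008.40 × 0.0662 = $66.76
Employee stock purchase plan: $14.66
Dental plan: $77.26
Parking deduction: $57.30
Total deductions = $98.42 + $67.25 + $11.80 + $178.74 + $66.76 + $14.66 + $77.26 + $57.30 = $572.19
Net pay = $1,008.40 − $572.19 = $436.21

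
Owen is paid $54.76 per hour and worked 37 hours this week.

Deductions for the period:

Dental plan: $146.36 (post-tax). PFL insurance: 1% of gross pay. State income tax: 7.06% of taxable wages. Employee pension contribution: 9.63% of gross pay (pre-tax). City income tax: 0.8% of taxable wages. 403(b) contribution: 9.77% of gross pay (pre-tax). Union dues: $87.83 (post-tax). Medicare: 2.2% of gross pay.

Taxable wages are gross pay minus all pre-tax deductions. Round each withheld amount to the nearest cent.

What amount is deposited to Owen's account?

$1,205.68

Gross pay: 37 × $54.76 = $2,026.12
403(b) contribution: $2,026.12 × 0.0977 = $197.95
Employee pension contribution: $2,026.12 × 0.0963 = $195.12
Pre-tax total = $197.95 + $195.12 = $393.07
Taxable wages = $2,026.12 − $393.07 = $1,633.05
City income tax: $1,633.05 × 0.008 = $13.06
State income tax: $1,633.05 × 0.0706 = $115.29
PFL insurance: $2,026.12 × 0.01 = $20.26
Medicare: $2,026.12 × 0.022 = $44.57
Union dues: $87.83
Dental plan: $146.36
Total deductions = $197.95 + $195.12 + $13.06 + $115.29 + $20.26 + $44.57 + $87.83 + $146.36 = $820.44
Net pay = $2,026.12 − $820.44 = $1,205.68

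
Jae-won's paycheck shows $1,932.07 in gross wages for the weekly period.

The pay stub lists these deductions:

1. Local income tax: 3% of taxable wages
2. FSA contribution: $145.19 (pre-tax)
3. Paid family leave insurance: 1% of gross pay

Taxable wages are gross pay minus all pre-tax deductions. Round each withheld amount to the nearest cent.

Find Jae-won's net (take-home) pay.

FSA contribution: $145.19
Taxable wages = $1,932.07 − $145.19 = $1,786.88
Local income tax: $1,786.88 × 0.03 = $53.61
Paid family leave insurance: $1,932.07 × 0.01 = $19.32
Total deductions = $145.19 + $53.61 + $19.32 = $218.12
Net pay = $1,932.07 − $218.12 = $1,713.95

$1,713.95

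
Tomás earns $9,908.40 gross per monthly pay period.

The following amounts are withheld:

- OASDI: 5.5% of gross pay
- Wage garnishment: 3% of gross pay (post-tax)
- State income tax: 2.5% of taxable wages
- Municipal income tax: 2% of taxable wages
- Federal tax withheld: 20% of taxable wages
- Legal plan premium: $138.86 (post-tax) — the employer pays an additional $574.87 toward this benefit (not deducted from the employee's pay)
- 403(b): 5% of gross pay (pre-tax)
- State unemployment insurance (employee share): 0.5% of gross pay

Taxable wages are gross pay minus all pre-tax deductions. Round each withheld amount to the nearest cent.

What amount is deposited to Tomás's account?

$6,076.19

403(b): $9,908.40 × 0.05 = $495.42
Taxable wages = $9,908.40 − $495.42 = $9,412.98
Municipal income tax: $9,412.98 × 0.02 = $188.26
State income tax: $9,412.98 × 0.025 = $235.32
Federal tax withheld: $9,412.98 × 0.2 = $1,882.60
State unemployment insurance (employee share): $9,908.40 × 0.005 = $49.54
OASDI: $9,908.40 × 0.055 = $544.96
Wage garnishment: $9,908.40 × 0.03 = $297.25
Legal plan premium: $138.86
(Employer's $574.87 toward legal plan premium is not withheld from the employee.)
Total deductions = $495.42 + $188.26 + $235.32 + $1,882.60 + $49.54 + $544.96 + $297.25 + $138.86 = $3,832.21
Net pay = $9,908.40 − $3,832.21 = $6,076.19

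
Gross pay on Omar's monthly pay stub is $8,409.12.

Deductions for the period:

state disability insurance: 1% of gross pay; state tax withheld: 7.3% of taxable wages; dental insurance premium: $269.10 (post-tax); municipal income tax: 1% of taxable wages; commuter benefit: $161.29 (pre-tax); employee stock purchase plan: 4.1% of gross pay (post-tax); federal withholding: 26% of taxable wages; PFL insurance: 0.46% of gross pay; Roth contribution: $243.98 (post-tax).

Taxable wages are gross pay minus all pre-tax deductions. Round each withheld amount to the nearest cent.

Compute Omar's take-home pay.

Commuter benefit: $161.29
Taxable wages = $8,409.12 − $161.29 = $8,247.83
State tax withheld: $8,247.83 × 0.073 = $602.09
Municipal income tax: $8,247.83 × 0.01 = $82.48
Federal withholding: $8,247.83 × 0.26 = $2,144.44
PFL insurance: $8,409.12 × 0.0046 = $38.68
State disability insurance: $8,409.12 × 0.01 = $84.09
Roth contribution: $243.98
Employee stock purchase plan: $8,409.12 × 0.041 = $344.77
Dental insurance premium: $269.10
Total deductions = $161.29 + $602.09 + $82.48 + $2,144.44 + $38.68 + $84.09 + $243.98 + $344.77 + $269.10 = $3,970.92
Net pay = $8,409.12 − $3,970.92 = $4,438.20

$4,438.20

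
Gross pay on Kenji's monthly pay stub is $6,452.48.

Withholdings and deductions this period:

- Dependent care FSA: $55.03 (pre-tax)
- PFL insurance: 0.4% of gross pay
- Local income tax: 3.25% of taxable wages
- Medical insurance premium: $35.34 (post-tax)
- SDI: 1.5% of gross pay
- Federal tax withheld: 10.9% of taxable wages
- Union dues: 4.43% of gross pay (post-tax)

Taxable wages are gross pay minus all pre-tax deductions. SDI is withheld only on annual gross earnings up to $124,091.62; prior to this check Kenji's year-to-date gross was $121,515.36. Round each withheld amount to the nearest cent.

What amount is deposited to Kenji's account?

Dependent care FSA: $55.03
Taxable wages = $6,452.48 − $55.03 = $6,397.45
Local income tax: $6,397.45 × 0.0325 = $207.92
Federal tax withheld: $6,397.45 × 0.109 = $697.32
SDI: only $124,091.62 − $121,515.36 = $2,576.26 of this check is subject → $2,576.26 × 0.015 = $38.64
PFL insurance: $6,452.48 × 0.004 = $25.81
Medical insurance premium: $35.34
Union dues: $6,452.48 × 0.0443 = $285.84
Total deductions = $55.03 + $207.92 + $697.32 + $38.64 + $25.81 + $35.34 + $285.84 = $1,345.90
Net pay = $6,452.48 − $1,345.90 = $5,106.58

$5,106.58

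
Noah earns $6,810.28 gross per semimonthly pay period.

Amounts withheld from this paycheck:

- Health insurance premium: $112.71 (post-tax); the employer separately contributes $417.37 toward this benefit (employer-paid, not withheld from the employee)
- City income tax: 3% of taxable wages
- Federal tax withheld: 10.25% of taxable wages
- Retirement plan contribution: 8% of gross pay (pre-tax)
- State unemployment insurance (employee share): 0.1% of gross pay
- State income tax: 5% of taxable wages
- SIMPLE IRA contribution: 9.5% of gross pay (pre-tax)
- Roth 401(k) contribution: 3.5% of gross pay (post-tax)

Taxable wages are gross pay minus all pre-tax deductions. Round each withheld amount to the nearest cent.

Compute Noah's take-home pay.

$4,235.24

SIMPLE IRA contribution: $6,810.28 × 0.095 = $646.98
Retirement plan contribution: $6,810.28 × 0.08 = $544.82
Pre-tax total = $646.98 + $544.82 = $1,191.80
Taxable wages = $6,810.28 − $1,191.80 = $5,618.48
State income tax: $5,618.48 × 0.05 = $280.92
Federal tax withheld: $5,618.48 × 0.1025 = $575.89
City income tax: $5,618.48 × 0.03 = $168.55
State unemployment insurance (employee share): $6,810.28 × 0.001 = $6.81
Roth 401(k) contribution: $6,810.28 × 0.035 = $238.36
Health insurance premium: $112.71
(Employer's $417.37 toward health insurance premium is not withheld from the employee.)
Total deductions = $646.98 + $544.82 + $280.92 + $575.89 + $168.55 + $6.81 + $238.36 + $112.71 = $2,575.04
Net pay = $6,810.28 − $2,575.04 = $4,235.24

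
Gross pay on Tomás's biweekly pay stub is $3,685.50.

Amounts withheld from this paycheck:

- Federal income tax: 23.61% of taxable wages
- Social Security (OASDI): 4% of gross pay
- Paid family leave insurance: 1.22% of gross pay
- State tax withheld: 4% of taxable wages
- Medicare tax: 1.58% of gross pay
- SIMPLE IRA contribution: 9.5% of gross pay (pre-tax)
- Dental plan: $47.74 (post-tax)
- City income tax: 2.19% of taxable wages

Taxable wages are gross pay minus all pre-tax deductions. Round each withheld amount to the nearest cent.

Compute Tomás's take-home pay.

SIMPLE IRA contribution: $3,685.50 × 0.095 = $350.12
Taxable wages = $3,685.50 − $350.12 = $3,335.38
City income tax: $3,335.38 × 0.0219 = $73.04
State tax withheld: $3,335.38 × 0.04 = $133.42
Federal income tax: $3,335.38 × 0.2361 = $787.48
Paid family leave insurance: $3,685.50 × 0.0122 = $44.96
Social Security (OASDI): $3,685.50 × 0.04 = $147.42
Medicare tax: $3,685.50 × 0.0158 = $58.23
Dental plan: $47.74
Total deductions = $350.12 + $73.04 + $133.42 + $787.48 + $44.96 + $147.42 + $58.23 + $47.74 = $1,642.41
Net pay = $3,685.50 − $1,642.41 = $2,043.09

$2,043.09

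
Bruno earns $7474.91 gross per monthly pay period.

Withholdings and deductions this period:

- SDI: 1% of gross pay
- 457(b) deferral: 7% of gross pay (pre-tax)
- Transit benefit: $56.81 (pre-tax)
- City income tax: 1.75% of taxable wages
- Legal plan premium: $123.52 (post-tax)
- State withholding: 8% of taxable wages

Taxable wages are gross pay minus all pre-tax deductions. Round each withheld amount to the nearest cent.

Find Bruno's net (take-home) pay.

Transit benefit: $56.81
457(b) deferral: $7474.91 × 0.07 = $523.24
Pre-tax total = $56.81 + $523.24 = $580.05
Taxable wages = $7474.91 − $580.05 = $6894.86
City income tax: $6894.86 × 0.0175 = $120.66
State withholding: $6894.86 × 0.08 = $551.59
SDI: $7474.91 × 0.01 = $74.75
Legal plan premium: $123.52
Total deductions = $56.81 + $523.24 + $120.66 + $551.59 + $74.75 + $123.52 = $1450.57
Net pay = $7474.91 − $1450.57 = $6024.34

$6024.34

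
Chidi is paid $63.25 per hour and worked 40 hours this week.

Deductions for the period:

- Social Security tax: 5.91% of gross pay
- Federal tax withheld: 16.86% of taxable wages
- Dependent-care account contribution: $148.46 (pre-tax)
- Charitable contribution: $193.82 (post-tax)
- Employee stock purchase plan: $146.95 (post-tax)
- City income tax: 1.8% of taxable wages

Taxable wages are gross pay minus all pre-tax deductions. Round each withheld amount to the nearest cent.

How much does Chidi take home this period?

$1,446.85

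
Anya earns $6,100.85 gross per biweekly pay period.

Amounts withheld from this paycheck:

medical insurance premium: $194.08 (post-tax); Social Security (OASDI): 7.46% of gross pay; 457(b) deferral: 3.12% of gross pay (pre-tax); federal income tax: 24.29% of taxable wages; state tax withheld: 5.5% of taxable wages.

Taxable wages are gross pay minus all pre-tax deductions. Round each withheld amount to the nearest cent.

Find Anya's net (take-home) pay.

$3,500.56

457(b) deferral: $6,100.85 × 0.0312 = $190.35
Taxable wages = $6,100.85 − $190.35 = $5,910.50
State tax withheld: $5,910.50 × 0.055 = $325.08
Federal income tax: $5,910.50 × 0.2429 = $1,435.66
Social Security (OASDI): $6,100.85 × 0.0746 = $455.12
Medical insurance premium: $194.08
Total deductions = $190.35 + $325.08 + $1,435.66 + $455.12 + $194.08 = $2,600.29
Net pay = $6,100.85 − $2,600.29 = $3,500.56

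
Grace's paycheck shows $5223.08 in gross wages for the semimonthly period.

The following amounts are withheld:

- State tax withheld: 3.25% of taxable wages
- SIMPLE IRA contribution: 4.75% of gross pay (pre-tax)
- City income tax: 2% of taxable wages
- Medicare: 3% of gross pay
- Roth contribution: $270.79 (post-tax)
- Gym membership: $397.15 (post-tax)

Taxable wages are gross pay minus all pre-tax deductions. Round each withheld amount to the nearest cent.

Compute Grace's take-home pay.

SIMPLE IRA contribution: $5223.08 × 0.0475 = $248.10
Taxable wages = $5223.08 − $248.10 = $4974.98
State tax withheld: $4974.98 × 0.0325 = $161.69
City income tax: $4974.98 × 0.02 = $99.50
Medicare: $5223.08 × 0.03 = $156.69
Roth contribution: $270.79
Gym membership: $397.15
Total deductions = $248.10 + $161.69 + $99.50 + $156.69 + $270.79 + $397.15 = $1333.92
Net pay = $5223.08 − $1333.92 = $3889.16

$3889.16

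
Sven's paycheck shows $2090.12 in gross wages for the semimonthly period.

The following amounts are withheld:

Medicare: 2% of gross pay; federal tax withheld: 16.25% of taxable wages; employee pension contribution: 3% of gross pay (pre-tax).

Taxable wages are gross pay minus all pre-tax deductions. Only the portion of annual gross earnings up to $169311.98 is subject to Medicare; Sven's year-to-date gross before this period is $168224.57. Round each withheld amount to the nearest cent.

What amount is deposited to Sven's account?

Employee pension contribution: $2090.12 × 0.03 = $62.70
Taxable wages = $2090.12 − $62.70 = $2027.42
Federal tax withheld: $2027.42 × 0.1625 = $329.46
Medicare: only $169311.98 − $168224.57 = $1087.41 of this check is subject → $1087.41 × 0.02 = $21.75
Total deductions = $62.70 + $329.46 + $21.75 = $413.91
Net pay = $2090.12 − $413.91 = $1676.21

$1676.21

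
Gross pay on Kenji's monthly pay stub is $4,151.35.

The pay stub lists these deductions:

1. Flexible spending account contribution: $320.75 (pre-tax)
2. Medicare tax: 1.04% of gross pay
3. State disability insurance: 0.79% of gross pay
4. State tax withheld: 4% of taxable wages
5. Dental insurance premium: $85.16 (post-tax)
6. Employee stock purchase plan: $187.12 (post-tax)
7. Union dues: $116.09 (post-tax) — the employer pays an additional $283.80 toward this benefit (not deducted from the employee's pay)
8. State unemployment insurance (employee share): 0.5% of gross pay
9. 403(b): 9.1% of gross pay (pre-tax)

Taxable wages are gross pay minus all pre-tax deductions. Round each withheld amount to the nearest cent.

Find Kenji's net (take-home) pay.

Flexible spending account contribution: $320.75
403(b): $4,151.35 × 0.091 = $377.77
Pre-tax total = $320.75 + $377.77 = $698.52
Taxable wages = $4,151.35 − $698.52 = $3,452.83
State tax withheld: $3,452.83 × 0.04 = $138.11
State disability insurance: $4,151.35 × 0.0079 = $32.80
Medicare tax: $4,151.35 × 0.0104 = $43.17
State unemployment insurance (employee share): $4,151.35 × 0.005 = $20.76
Dental insurance premium: $85.16
Employee stock purchase plan: $187.12
Union dues: $116.09
(Employer's $283.80 toward union dues is not withheld from the employee.)
Total deductions = $320.75 + $377.77 + $138.11 + $32.80 + $43.17 + $20.76 + $85.16 + $187.12 + $116.09 = $1,321.73
Net pay = $4,151.35 − $1,321.73 = $2,829.62

$2,829.62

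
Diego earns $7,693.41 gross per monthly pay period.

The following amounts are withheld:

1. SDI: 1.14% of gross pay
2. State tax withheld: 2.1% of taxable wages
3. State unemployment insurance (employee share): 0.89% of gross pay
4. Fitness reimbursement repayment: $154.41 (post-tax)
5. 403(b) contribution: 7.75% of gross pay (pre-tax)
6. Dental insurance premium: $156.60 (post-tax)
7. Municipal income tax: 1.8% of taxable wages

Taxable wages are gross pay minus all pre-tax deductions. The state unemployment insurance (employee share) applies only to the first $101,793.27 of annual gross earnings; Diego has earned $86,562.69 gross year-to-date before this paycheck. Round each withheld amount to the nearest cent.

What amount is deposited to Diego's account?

403(b) contribution: $7,693.41 × 0.0775 = $596.24
Taxable wages = $7,693.41 − $596.24 = $7,097.17
Municipal income tax: $7,097.17 × 0.018 = $127.75
State tax withheld: $7,097.17 × 0.021 = $149.04
State unemployment insurance (employee share): cap not yet reached, full $7,693.41 is subject → $7,693.41 × 0.0089 = $68.47
SDI: $7,693.41 × 0.0114 = $87.70
Dental insurance premium: $156.60
Fitness reimbursement repayment: $154.41
Total deductions = $596.24 + $127.75 + $149.04 + $68.47 + $87.70 + $156.60 + $154.41 = $1,340.21
Net pay = $7,693.41 − $1,340.21 = $6,353.20

$6,353.20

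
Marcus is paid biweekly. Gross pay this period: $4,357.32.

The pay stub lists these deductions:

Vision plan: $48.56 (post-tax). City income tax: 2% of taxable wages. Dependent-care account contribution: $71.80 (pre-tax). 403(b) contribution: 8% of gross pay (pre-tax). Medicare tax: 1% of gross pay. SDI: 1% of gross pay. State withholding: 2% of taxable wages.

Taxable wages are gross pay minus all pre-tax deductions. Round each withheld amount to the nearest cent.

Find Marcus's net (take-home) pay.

403(b) contribution: $4,357.32 × 0.08 = $348.59
Dependent-care account contribution: $71.80
Pre-tax total = $348.59 + $71.80 = $420.39
Taxable wages = $4,357.32 − $420.39 = $3,936.93
State withholding: $3,936.93 × 0.02 = $78.74
City income tax: $3,936.93 × 0.02 = $78.74
Medicare tax: $4,357.32 × 0.01 = $43.57
SDI: $4,357.32 × 0.01 = $43.57
Vision plan: $48.56
Total deductions = $348.59 + $71.80 + $78.74 + $78.74 + $43.57 + $43.57 + $48.56 = $713.57
Net pay = $4,357.32 − $713.57 = $3,643.75

$3,643.75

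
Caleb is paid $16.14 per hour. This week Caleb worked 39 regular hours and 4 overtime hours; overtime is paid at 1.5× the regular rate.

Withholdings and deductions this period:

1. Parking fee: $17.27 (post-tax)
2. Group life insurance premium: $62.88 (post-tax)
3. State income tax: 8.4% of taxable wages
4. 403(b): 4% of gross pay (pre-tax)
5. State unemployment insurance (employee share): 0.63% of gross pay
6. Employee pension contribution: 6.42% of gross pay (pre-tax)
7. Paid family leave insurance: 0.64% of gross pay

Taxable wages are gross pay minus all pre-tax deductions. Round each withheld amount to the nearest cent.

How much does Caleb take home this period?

Regular pay: 39 × $16.14 = $629.46
Overtime pay: 4 × $16.14 × 1.5 = $96.84
Gross pay = $629.46 + $96.84 = $726.30
Employee pension contribution: $726.30 × 0.0642 = $46.63
403(b): $726.30 × 0.04 = $29.05
Pre-tax total = $46.63 + $29.05 = $75.68
Taxable wages = $726.30 − $75.68 = $650.62
State income tax: $650.62 × 0.084 = $54.65
Paid family leave insurance: $726.30 × 0.0064 = $4.65
State unemployment insurance (employee share): $726.30 × 0.0063 = $4.58
Group life insurance premium: $62.88
Parking fee: $17.27
Total deductions = $46.63 + $29.05 + $54.65 + $4.65 + $4.58 + $62.88 + $17.27 = $219.71
Net pay = $726.30 − $219.71 = $506.59

$506.59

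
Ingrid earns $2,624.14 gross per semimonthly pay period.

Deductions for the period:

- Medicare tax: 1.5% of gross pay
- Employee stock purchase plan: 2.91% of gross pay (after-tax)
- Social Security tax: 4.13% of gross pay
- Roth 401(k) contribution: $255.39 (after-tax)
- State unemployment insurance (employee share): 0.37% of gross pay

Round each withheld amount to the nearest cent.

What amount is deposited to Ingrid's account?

$2,134.94

Medicare tax: $2,624.14 × 0.015 = $39.36
Social Security tax: $2,624.14 × 0.0413 = $108.38
State unemployment insurance (employee share): $2,624.14 × 0.0037 = $9.71
Employee stock purchase plan: $2,624.14 × 0.0291 = $76.36
Roth 401(k) contribution: $255.39
Total deductions = $39.36 + $108.38 + $9.71 + $76.36 + $255.39 = $489.20
Net pay = $2,624.14 − $489.20 = $2,134.94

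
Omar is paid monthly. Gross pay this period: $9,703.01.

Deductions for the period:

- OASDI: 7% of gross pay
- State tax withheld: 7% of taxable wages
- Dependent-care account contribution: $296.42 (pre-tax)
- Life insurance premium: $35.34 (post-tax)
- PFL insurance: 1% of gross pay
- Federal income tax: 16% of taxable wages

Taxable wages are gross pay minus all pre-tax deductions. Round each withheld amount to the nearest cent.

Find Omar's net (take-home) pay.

$6,431.50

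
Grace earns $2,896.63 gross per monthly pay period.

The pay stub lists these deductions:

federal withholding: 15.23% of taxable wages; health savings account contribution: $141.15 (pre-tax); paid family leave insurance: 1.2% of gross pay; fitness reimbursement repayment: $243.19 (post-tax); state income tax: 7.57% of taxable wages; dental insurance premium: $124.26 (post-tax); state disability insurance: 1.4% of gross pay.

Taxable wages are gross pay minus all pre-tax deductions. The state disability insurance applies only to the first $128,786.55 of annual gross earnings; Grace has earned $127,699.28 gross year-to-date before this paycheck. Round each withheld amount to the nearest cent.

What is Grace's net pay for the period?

$1,709.80

Health savings account contribution: $141.15
Taxable wages = $2,896.63 − $141.15 = $2,755.48
Federal withholding: $2,755.48 × 0.1523 = $419.66
State income tax: $2,755.48 × 0.0757 = $208.59
State disability insurance: only $128,786.55 − $127,699.28 = $1,087.27 of this check is subject → $1,087.27 × 0.014 = $15.22
Paid family leave insurance: $2,896.63 × 0.012 = $34.76
Fitness reimbursement repayment: $243.19
Dental insurance premium: $124.26
Total deductions = $141.15 + $419.66 + $208.59 + $15.22 + $34.76 + $243.19 + $124.26 = $1,186.83
Net pay = $2,896.63 − $1,186.83 = $1,709.80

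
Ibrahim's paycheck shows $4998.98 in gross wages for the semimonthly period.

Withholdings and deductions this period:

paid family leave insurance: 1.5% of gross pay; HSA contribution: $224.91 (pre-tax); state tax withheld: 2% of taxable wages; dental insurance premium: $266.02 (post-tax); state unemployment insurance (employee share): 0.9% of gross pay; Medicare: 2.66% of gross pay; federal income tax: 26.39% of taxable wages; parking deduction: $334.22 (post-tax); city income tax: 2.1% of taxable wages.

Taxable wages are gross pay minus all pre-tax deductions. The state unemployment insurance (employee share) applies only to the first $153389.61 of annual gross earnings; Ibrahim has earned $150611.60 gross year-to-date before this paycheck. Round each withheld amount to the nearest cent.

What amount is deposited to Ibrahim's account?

HSA contribution: $224.91
Taxable wages = $4998.98 − $224.91 = $4774.07
City income tax: $4774.07 × 0.021 = $100.26
Federal income tax: $4774.07 × 0.2639 = $1259.88
State tax withheld: $4774.07 × 0.02 = $95.48
Medicare: $4998.98 × 0.0266 = $132.97
Paid family leave insurance: $4998.98 × 0.015 = $74.98
State unemployment insurance (employee share): only $153389.61 − $150611.60 = $2778.01 of this check is subject → $2778.01 × 0.009 = $25.00
Dental insurance premium: $266.02
Parking deduction: $334.22
Total deductions = $224.91 + $100.26 + $1259.88 + $95.48 + $132.97 + $74.98 + $25.00 + $266.02 + $334.22 = $2513.72
Net pay = $4998.98 − $2513.72 = $2485.26

$2485.26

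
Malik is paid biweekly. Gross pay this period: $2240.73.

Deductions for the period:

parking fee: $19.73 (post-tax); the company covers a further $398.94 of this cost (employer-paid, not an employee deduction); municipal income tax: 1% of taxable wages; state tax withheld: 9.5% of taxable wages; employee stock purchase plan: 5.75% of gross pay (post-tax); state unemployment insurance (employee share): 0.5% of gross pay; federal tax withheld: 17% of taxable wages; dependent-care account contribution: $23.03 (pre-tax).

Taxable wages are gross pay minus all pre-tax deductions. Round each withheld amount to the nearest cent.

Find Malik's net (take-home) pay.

Dependent-care account contribution: $23.03
Taxable wages = $2240.73 − $23.03 = $2217.70
Federal tax withheld: $2217.70 × 0.17 = $377.01
State tax withheld: $2217.70 × 0.095 = $210.68
Municipal income tax: $2217.70 × 0.01 = $22.18
State unemployment insurance (employee share): $2240.73 × 0.005 = $11.20
Parking fee: $19.73
Employee stock purchase plan: $2240.73 × 0.0575 = $128.84
(Employer's $398.94 toward parking fee is not withheld from the employee.)
Total deductions = $23.03 + $377.01 + $210.68 + $22.18 + $11.20 + $19.73 + $128.84 = $792.67
Net pay = $2240.73 − $792.67 = $1448.06

$1448.06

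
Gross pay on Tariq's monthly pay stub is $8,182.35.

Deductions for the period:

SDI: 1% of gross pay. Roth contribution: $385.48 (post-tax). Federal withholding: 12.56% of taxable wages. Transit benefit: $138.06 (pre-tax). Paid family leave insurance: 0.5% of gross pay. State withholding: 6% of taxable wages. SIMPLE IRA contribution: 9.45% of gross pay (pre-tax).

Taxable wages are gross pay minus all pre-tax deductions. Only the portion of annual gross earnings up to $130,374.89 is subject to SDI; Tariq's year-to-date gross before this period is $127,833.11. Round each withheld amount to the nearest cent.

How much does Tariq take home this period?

$5,469.74

SIMPLE IRA contribution: $8,182.35 × 0.0945 = $773.23
Transit benefit: $138.06
Pre-tax total = $773.23 + $138.06 = $911.29
Taxable wages = $8,182.35 − $911.29 = $7,271.06
State withholding: $7,271.06 × 0.06 = $436.26
Federal withholding: $7,271.06 × 0.1256 = $913.25
SDI: only $130,374.89 − $127,833.11 = $2,541.78 of this check is subject → $2,541.78 × 0.01 = $25.42
Paid family leave insurance: $8,182.35 × 0.005 = $40.91
Roth contribution: $385.48
Total deductions = $773.23 + $138.06 + $436.26 + $913.25 + $25.42 + $40.91 + $385.48 = $2,712.61
Net pay = $8,182.35 − $2,712.61 = $5,469.74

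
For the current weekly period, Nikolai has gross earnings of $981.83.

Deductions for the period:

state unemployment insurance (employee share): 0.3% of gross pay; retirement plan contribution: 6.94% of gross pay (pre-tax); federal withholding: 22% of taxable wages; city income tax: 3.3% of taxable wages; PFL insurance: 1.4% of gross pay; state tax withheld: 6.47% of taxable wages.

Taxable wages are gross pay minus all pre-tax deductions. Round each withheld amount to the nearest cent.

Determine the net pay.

Retirement plan contribution: $981.83 × 0.0694 = $68.14
Taxable wages = $981.83 − $68.14 = $913.69
State tax withheld: $913.69 × 0.0647 = $59.12
Federal withholding: $913.69 × 0.22 = $201.01
City income tax: $913.69 × 0.033 = $30.15
PFL insurance: $981.83 × 0.014 = $13.75
State unemployment insurance (employee share): $981.83 × 0.003 = $2.95
Total deductions = $68.14 + $59.12 + $201.01 + $30.15 + $13.75 + $2.95 = $375.12
Net pay = $981.83 − $375.12 = $606.71

$606.71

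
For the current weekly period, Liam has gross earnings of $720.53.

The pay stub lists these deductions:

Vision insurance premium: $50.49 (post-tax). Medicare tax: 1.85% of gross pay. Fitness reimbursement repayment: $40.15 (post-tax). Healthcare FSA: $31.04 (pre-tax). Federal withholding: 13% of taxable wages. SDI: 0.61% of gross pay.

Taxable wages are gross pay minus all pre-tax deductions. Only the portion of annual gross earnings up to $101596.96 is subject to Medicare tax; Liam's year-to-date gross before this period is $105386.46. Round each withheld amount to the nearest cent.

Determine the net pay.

Healthcare FSA: $31.04
Taxable wages = $720.53 − $31.04 = $689.49
Federal withholding: $689.49 × 0.13 = $89.63
SDI: $720.53 × 0.0061 = $4.40
Medicare tax: annual cap $101596.96 already reached (YTD $105386.46), so $0.00
Fitness reimbursement repayment: $40.15
Vision insurance premium: $50.49
Total deductions = $31.04 + $89.63 + $4.40 + $0.00 + $40.15 + $50.49 = $215.71
Net pay = $720.53 − $215.71 = $504.82

$504.82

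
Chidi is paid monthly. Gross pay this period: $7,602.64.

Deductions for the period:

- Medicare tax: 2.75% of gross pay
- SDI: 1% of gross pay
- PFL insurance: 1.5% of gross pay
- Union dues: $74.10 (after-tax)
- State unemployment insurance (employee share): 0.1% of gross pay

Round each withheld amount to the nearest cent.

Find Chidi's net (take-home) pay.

State unemployment insurance (employee share): $7,602.64 × 0.001 = $7.60
Medicare tax: $7,602.64 × 0.0275 = $209.07
SDI: $7,602.64 × 0.01 = $76.03
PFL insurance: $7,602.64 × 0.015 = $114.04
Union dues: $74.10
Total deductions = $7.60 + $209.07 + $76.03 + $114.04 + $74.10 = $480.84
Net pay = $7,602.64 − $480.84 = $7,121.80

$7,121.80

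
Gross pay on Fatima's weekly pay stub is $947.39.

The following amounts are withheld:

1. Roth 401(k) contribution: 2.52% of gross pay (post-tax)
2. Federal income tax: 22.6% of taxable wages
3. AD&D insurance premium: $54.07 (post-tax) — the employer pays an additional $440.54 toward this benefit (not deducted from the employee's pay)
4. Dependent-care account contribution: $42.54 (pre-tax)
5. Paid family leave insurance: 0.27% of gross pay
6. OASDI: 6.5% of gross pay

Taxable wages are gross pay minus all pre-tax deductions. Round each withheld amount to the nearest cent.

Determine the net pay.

$558.27

Dependent-care account contribution: $42.54
Taxable wages = $947.39 − $42.54 = $904.85
Federal income tax: $904.85 × 0.226 = $204.50
OASDI: $947.39 × 0.065 = $61.58
Paid family leave insurance: $947.39 × 0.0027 = $2.56
AD&D insurance premium: $54.07
Roth 401(k) contribution: $947.39 × 0.0252 = $23.87
(Employer's $440.54 toward AD&D insurance premium is not withheld from the employee.)
Total deductions = $42.54 + $204.50 + $61.58 + $2.56 + $54.07 + $23.87 = $389.12
Net pay = $947.39 − $389.12 = $558.27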